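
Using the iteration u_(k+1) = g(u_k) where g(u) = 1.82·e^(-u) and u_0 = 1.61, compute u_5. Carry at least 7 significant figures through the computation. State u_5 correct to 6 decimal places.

0.612606

u_1 = g(1.610000) = 0.363795
u_2 = g(0.363795) = 1.264961
u_3 = g(1.264961) = 0.513696
u_4 = g(0.513696) = 1.088870
u_5 = g(1.088870) = 0.612606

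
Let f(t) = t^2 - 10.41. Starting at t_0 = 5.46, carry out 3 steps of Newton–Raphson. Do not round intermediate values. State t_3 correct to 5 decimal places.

Newton update: t ← t − f(t)/f'(t).
f'(t) = 2t
t_0 = 5.460000: f = 19.401600, f' = 10.920000 → t_1 = 5.460000 - (19.401600)/(10.920000) = 3.683297
t_1 = 3.683297: f = 3.156675, f' = 7.366593 → t_2 = 3.683297 - (3.156675)/(7.366593) = 3.254785
t_2 = 3.254785: f = 0.183623, f' = 6.509569 → t_3 = 3.254785 - (0.183623)/(6.509569) = 3.226576

3.22658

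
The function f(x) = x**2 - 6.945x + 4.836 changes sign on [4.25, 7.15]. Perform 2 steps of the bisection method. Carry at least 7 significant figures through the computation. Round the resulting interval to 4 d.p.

f(4.250000) = -6.617750, f(7.150000) = 6.301750 (opposite signs)
step 1: m = 5.700000, f(m) = -2.260500 < 0 → root in [5.700000, 7.150000]
step 2: m = 6.425000, f(m) = 1.495000 > 0 → root in [5.700000, 6.425000]

[5.7000, 6.4250]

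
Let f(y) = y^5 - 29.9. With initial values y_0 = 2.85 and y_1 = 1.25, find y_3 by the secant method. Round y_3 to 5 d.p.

f(y_0) = 158.128768, f(y_1) = -26.848242
y_2 = 1.250000 - (-26.848242)·(1.250000 - 2.850000)/(-26.848242 - (158.128768)) = 1.482230; f(y_2) = -22.745524
y_3 = 1.482230 - (-22.745524)·(1.482230 - 1.250000)/(-22.745524 - (-26.848242)) = 2.769716; f(y_3) = 133.095573

2.76972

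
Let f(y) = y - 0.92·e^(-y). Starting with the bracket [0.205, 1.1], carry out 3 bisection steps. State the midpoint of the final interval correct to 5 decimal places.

f(0.205000) = -0.544476, f(1.100000) = 0.793759 (opposite signs)
step 1: m = 0.652500, f(m) = 0.173417 > 0 → root in [0.205000, 0.652500]
step 2: m = 0.428750, f(m) = -0.170467 < 0 → root in [0.428750, 0.652500]
step 3: m = 0.540625, f(m) = 0.004832 > 0 → root in [0.428750, 0.540625]
Midpoint of [0.428750, 0.540625] = 0.484688

0.48469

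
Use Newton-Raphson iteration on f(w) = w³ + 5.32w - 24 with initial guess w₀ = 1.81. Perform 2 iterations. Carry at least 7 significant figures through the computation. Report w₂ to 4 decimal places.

2.2832

f'(w) = 3w² + 5.32
w_0 = 1.810000: f = -8.441059, f' = 15.148300 → w_1 = 1.810000 - (-8.441059)/(15.148300) = 2.367228
w_1 = 2.367228: f = 1.859053, f' = 22.131307 → w_2 = 2.367228 - (1.859053)/(22.131307) = 2.283227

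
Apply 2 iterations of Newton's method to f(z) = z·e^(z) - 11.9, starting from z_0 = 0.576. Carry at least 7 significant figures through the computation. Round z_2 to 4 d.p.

Newton update: z ← z − f(z)/f'(z).
f'(z) = (z + 1)·e^(z)
z_0 = 0.576000: f = -10.875349, f' = 2.803560 → z_1 = 0.576000 - (-10.875349)/(2.803560) = 4.455121
z_1 = 4.455121: f = 371.537078, f' = 469.503664 → z_2 = 4.455121 - (371.537078)/(469.503664) = 3.663781

3.6638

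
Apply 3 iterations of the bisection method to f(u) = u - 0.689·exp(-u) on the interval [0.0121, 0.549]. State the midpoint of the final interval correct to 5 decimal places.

f(0.012100) = -0.668613, f(0.549000) = 0.151084 (opposite signs)
step 1: m = 0.280550, f(m) = -0.239899 < 0 → root in [0.280550, 0.549000]
step 2: m = 0.414775, f(m) = -0.040302 < 0 → root in [0.414775, 0.549000]
step 3: m = 0.481888, f(m) = 0.056350 > 0 → root in [0.414775, 0.481888]
Midpoint of [0.414775, 0.481888] = 0.448331

0.44833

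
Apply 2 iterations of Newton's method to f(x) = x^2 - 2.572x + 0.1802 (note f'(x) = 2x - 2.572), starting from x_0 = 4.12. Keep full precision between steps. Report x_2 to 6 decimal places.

x_0 = 4.120000: f = 6.557960, f' = 5.668000 → x_1 = 4.120000 - (6.557960)/(5.668000) = 2.962985
x_1 = 2.962985: f = 1.338683, f' = 3.353970 → x_2 = 2.962985 - (1.338683)/(3.353970) = 2.563851

2.563851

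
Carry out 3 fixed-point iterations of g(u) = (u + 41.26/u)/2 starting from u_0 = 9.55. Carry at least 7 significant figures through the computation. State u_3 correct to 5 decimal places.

u_1 = g(9.550000) = 6.935209
u_2 = g(6.935209) = 6.442281
u_3 = g(6.442281) = 6.423422

6.42342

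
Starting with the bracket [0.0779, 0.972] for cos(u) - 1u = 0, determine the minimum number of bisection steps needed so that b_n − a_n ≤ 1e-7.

Initial width b − a = 0.972 − 0.0779 = 0.894100.
After n steps the width is (b−a)/2^n; need (b−a)/2^n ≤ 1e-7.
So n ≥ log₂(0.894100/1e-7) = log₂(8941000.0000) ≈ 23.0920.
Hence n = 24.

24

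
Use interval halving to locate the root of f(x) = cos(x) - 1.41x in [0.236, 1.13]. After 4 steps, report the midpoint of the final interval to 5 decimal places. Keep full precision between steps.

f(0.236000) = 0.639521, f(1.130000) = -1.166640 (opposite signs)
step 1: m = 0.683000, f(m) = -0.187347 < 0 → root in [0.236000, 0.683000]
step 2: m = 0.459500, f(m) = 0.248379 > 0 → root in [0.459500, 0.683000]
step 3: m = 0.571250, f(m) = 0.035763 > 0 → root in [0.571250, 0.683000]
step 4: m = 0.627125, f(m) = -0.074528 < 0 → root in [0.571250, 0.627125]
Midpoint of [0.571250, 0.627125] = 0.599187

0.59919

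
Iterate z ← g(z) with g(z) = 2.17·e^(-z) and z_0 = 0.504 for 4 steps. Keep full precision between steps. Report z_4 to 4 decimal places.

0.6478

z_1 = g(0.504000) = 1.310917
z_2 = g(1.310917) = 0.584973
z_3 = g(0.584973) = 1.208953
z_4 = g(1.208953) = 0.647766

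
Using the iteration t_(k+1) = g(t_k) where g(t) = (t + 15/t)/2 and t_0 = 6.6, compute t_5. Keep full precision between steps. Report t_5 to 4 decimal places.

t_1 = g(6.600000) = 4.436364
t_2 = g(4.436364) = 3.908756
t_3 = g(3.908756) = 3.873147
t_4 = g(3.873147) = 3.872983
t_5 = g(3.872983) = 3.872983

3.8730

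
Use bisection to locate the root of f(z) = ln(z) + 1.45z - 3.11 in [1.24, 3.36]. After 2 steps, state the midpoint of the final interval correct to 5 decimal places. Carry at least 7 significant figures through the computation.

f(1.240000) = -1.096889, f(3.360000) = 2.973941 (opposite signs)
step 1: m = 2.300000, f(m) = 1.057909 > 0 → root in [1.240000, 2.300000]
step 2: m = 1.770000, f(m) = 0.027480 > 0 → root in [1.240000, 1.770000]
Midpoint of [1.240000, 1.770000] = 1.505000

1.50500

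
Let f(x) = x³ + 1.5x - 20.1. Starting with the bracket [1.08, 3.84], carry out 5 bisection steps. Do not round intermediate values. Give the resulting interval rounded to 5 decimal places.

f(1.080000) = -17.220288, f(3.840000) = 42.283104 (opposite signs)
step 1: m = 2.460000, f(m) = -1.523064 < 0 → root in [2.460000, 3.840000]
step 2: m = 3.150000, f(m) = 15.880875 > 0 → root in [2.460000, 3.150000]
step 3: m = 2.805000, f(m) = 6.177310 > 0 → root in [2.460000, 2.805000]
step 4: m = 2.632500, f(m) = 2.092123 > 0 → root in [2.460000, 2.632500]
step 5: m = 2.546250, f(m) = 0.227704 > 0 → root in [2.460000, 2.546250]

[2.46000, 2.54625]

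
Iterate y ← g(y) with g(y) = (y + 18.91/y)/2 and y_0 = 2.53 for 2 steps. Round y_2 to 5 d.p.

y_1 = g(2.530000) = 5.002154
y_2 = g(5.002154) = 4.391263

4.39126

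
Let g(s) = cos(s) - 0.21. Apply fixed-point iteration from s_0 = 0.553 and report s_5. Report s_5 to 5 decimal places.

s_1 = g(0.553000) = 0.640953
s_2 = g(0.640953) = 0.591526
s_3 = g(0.591526) = 0.620090
s_4 = g(0.620090) = 0.603826
s_5 = g(0.603826) = 0.613169

0.61317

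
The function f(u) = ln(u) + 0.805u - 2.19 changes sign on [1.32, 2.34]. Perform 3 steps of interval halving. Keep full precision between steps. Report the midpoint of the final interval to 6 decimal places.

f(1.320000) = -0.849768, f(2.340000) = 0.543851 (opposite signs)
step 1: m = 1.830000, f(m) = -0.112534 < 0 → root in [1.830000, 2.340000]
step 2: m = 2.085000, f(m) = 0.223194 > 0 → root in [1.830000, 2.085000]
step 3: m = 1.957500, f(m) = 0.057456 > 0 → root in [1.830000, 1.957500]
Midpoint of [1.830000, 1.957500] = 1.893750

1.893750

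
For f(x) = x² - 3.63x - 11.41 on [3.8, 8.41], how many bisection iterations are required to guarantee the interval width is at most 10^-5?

19

Initial width b − a = 8.41 − 3.8 = 4.610000.
After n steps the width is (b−a)/2^n; need (b−a)/2^n ≤ 10^-5.
So n ≥ log₂(4.610000/10^-5) = log₂(461000.0000) ≈ 18.8144.
Hence n = 19.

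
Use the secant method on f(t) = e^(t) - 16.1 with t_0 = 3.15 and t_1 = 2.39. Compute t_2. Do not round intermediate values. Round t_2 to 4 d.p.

2.7073

f(t_0) = 7.236065, f(t_1) = -5.186506
t_2 = 2.390000 - (-5.186506)·(2.390000 - 3.150000)/(-5.186506 - (7.236065)) = 2.707305; f(t_2) = -1.111173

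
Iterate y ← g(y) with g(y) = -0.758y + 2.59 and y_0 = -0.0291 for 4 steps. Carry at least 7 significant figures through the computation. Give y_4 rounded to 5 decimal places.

0.97730

y_1 = g(-0.029100) = 2.612058
y_2 = g(2.612058) = 0.610060
y_3 = g(0.610060) = 2.127574
y_4 = g(2.127574) = 0.977299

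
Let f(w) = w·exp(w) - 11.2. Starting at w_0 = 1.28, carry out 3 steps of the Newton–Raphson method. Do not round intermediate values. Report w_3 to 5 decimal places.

f'(w) = (w + 1)·exp(w)
w_0 = 1.280000: f = -6.596301, f' = 8.200339 → w_1 = 1.280000 - (-6.596301)/(8.200339) = 2.084394
w_1 = 2.084394: f = 5.557934, f' = 24.797650 → w_2 = 2.084394 - (5.557934)/(24.797650) = 1.860262
w_2 = 1.860262: f = 0.752970, f' = 18.378392 → w_3 = 1.860262 - (0.752970)/(18.378392) = 1.819292

1.81929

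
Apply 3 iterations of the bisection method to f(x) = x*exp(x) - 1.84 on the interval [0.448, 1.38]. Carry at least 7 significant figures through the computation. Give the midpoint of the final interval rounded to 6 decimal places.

f(0.448000) = -1.138800, f(1.380000) = 3.645364 (opposite signs)
step 1: m = 0.914000, f(m) = 0.439772 > 0 → root in [0.448000, 0.914000]
step 2: m = 0.681000, f(m) = -0.494444 < 0 → root in [0.681000, 0.914000]
step 3: m = 0.797500, f(m) = -0.069563 < 0 → root in [0.797500, 0.914000]
Midpoint of [0.797500, 0.914000] = 0.855750

0.855750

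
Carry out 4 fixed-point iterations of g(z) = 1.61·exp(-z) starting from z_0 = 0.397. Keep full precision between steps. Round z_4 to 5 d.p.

z_1 = g(0.397000) = 1.082458
z_2 = g(1.082458) = 0.545407
z_3 = g(0.545407) = 0.933166
z_4 = g(0.933166) = 0.633224

0.63322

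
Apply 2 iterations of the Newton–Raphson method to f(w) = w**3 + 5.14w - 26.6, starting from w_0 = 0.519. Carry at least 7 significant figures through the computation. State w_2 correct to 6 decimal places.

3.180069

Newton update: w ← w − f(w)/f'(w).
f'(w) = 3w**2 + 5.14
w_0 = 0.519000: f = -23.792542, f' = 5.948083 → w_1 = 0.519000 - (-23.792542)/(5.948083) = 4.519035
w_1 = 4.519035: f = 88.914131, f' = 66.405039 → w_2 = 4.519035 - (88.914131)/(66.405039) = 3.180069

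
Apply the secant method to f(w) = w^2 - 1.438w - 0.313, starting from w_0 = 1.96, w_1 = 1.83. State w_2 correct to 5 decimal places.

1.65808

Secant update: w_(k+1) = w_k − f(w_k)·(w_k − w_(k-1))/(f(w_k) − f(w_(k-1))).
f(w_0) = 0.710120, f(w_1) = 0.404360
w_2 = 1.830000 - (0.404360)·(1.830000 - 1.960000)/(0.404360 - (0.710120)) = 1.658078; f(w_2) = 0.051907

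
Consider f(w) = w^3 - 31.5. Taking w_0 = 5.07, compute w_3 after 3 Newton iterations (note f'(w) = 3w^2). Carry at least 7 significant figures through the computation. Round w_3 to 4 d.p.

3.1612

w_0 = 5.070000: f = 98.823843, f' = 77.114700 → w_1 = 5.070000 - (98.823843)/(77.114700) = 3.788482
w_1 = 3.788482: f = 22.874570, f' = 43.057797 → w_2 = 3.788482 - (22.874570)/(43.057797) = 3.257230
w_2 = 3.257230: f = 3.057728, f' = 31.828637 → w_3 = 3.257230 - (3.057728)/(31.828637) = 3.161161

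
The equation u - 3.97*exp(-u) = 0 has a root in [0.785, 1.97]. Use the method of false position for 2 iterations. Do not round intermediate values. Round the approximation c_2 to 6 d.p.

1.207754

f(0.785000) = -1.025795, f(1.970000) = 1.416356
step 1: c = 1.282744, f(c) = 0.181962 > 0 → new bracket [0.785000, 1.282744]
step 2: c = 1.207754, f(c) = 0.021249 > 0 → new bracket [0.785000, 1.207754]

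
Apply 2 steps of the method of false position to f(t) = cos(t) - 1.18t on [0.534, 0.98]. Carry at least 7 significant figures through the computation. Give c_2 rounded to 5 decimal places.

False-position update: c = (a·f(b) − b·f(a))/(f(b) − f(a)); replace the endpoint whose sign matches f(c).
f(0.534000) = 0.230658, f(0.980000) = -0.599377
step 1: c = 0.657939, f(c) = 0.014887 > 0 → new bracket [0.657939, 0.980000]
step 2: c = 0.665744, f(c) = 0.000880 > 0 → new bracket [0.665744, 0.980000]

0.66574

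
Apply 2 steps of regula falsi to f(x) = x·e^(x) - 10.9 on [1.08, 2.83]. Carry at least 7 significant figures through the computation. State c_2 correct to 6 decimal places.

1.565879

f(1.080000) = -7.719746, f(2.830000) = 37.055654
step 1: c = 1.381718, f(c) = -5.398361 < 0 → new bracket [1.381718, 2.830000]
step 2: c = 1.565879, f(c) = -3.404328 < 0 → new bracket [1.565879, 2.830000]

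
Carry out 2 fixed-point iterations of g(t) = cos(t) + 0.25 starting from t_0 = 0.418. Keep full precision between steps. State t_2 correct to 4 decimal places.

0.6458

t_1 = g(0.418000) = 1.163903
t_2 = g(1.163903) = 0.645759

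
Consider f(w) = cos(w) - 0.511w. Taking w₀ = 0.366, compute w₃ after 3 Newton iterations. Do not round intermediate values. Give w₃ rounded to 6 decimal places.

1.021580

f'(w) = -sin(w) - 0.511
w_0 = 0.366000: f = 0.746740, f' = -0.868883 → w_1 = 0.366000 - (0.746740)/(-0.868883) = 1.225425
w_1 = 1.225425: f = -0.287647, f' = -1.451950 → w_2 = 1.225425 - (-0.287647)/(-1.451950) = 1.027315
w_2 = 1.027315: f = -0.007839, f' = -1.366914 → w_3 = 1.027315 - (-0.007839)/(-1.366914) = 1.021580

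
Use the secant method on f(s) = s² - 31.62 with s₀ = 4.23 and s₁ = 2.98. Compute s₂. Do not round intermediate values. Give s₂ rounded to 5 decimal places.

Secant update: s_(k+1) = s_k − f(s_k)·(s_k − s_(k-1))/(f(s_k) − f(s_(k-1))).
f(s_0) = -13.727100, f(s_1) = -22.739600
s_2 = 2.980000 - (-22.739600)·(2.980000 - 4.230000)/(-22.739600 - (-13.727100)) = 6.133897; f(s_2) = 6.004697

6.13390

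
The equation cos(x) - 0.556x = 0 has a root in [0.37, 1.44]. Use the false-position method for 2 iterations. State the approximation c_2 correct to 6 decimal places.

False-position update: c = (a·f(b) − b·f(a))/(f(b) − f(a)); replace the endpoint whose sign matches f(c).
f(0.370000) = 0.726607, f(1.440000) = -0.670216
step 1: c = 0.926598, f(c) = 0.085369 > 0 → new bracket [0.926598, 1.440000]
step 2: c = 0.984604, f(c) = 0.005753 > 0 → new bracket [0.984604, 1.440000]

0.984604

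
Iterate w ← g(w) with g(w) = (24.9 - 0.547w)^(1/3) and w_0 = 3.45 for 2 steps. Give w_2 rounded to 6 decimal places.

w_1 = g(3.450000) = 2.844396
w_2 = g(2.844396) = 2.857980

2.857980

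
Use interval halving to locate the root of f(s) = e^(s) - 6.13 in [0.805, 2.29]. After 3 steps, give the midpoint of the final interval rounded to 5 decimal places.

1.82594

f(0.805000) = -3.893304, f(2.290000) = 3.744938 (opposite signs)
step 1: m = 1.547500, f(m) = -1.430294 < 0 → root in [1.547500, 2.290000]
step 2: m = 1.918750, f(m) = 0.682438 > 0 → root in [1.547500, 1.918750]
step 3: m = 1.733125, f(m) = -0.471691 < 0 → root in [1.733125, 1.918750]
Midpoint of [1.733125, 1.918750] = 1.825938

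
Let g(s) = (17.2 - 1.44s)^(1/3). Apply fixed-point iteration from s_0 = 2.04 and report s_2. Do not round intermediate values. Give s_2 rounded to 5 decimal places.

s_1 = g(2.040000) = 2.425107
s_2 = g(2.425107) = 2.393259

2.39326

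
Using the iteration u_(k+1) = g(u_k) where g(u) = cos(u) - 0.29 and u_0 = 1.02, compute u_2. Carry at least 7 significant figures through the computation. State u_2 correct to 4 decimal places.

0.6829

u_1 = g(1.020000) = 0.233366
u_2 = g(0.233366) = 0.682894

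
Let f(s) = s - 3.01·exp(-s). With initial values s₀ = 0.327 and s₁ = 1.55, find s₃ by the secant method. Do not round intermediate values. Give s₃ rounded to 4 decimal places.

1.0403

Secant update: s_(k+1) = s_k − f(s_k)·(s_k − s_(k-1))/(f(s_k) − f(s_(k-1))).
f(s_0) = -1.843462, f(s_1) = 0.911134
s_2 = 1.550000 - (0.911134)·(1.550000 - 0.327000)/(0.911134 - (-1.843462)) = 1.145470; f(s_2) = 0.188066
s_3 = 1.145470 - (0.188066)·(1.145470 - 1.550000)/(0.188066 - (0.911134)) = 1.040254; f(s_3) = -0.023375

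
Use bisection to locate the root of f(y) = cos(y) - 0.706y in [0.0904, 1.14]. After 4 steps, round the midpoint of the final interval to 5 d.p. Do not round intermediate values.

f(0.090400) = 0.932094, f(1.140000) = -0.387245 (opposite signs)
step 1: m = 0.615200, f(m) = 0.382327 > 0 → root in [0.615200, 1.140000]
step 2: m = 0.877600, f(m) = 0.019413 > 0 → root in [0.877600, 1.140000]
step 3: m = 1.008800, f(m) = -0.179336 < 0 → root in [0.877600, 1.008800]
step 4: m = 0.943200, f(m) = -0.078698 < 0 → root in [0.877600, 0.943200]
Midpoint of [0.877600, 0.943200] = 0.910400

0.91040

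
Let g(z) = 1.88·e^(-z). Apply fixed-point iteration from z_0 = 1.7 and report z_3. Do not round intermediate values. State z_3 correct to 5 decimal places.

0.49547

z_1 = g(1.700000) = 0.343445
z_2 = g(0.343445) = 1.333526
z_3 = g(1.333526) = 0.495467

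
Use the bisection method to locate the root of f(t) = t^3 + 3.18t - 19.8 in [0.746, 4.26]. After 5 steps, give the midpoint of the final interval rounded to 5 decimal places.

2.33828

f(0.746000) = -17.012559, f(4.260000) = 71.055576 (opposite signs)
step 1: m = 2.503000, f(m) = 3.840858 > 0 → root in [0.746000, 2.503000]
step 2: m = 1.624500, f(m) = -10.347034 < 0 → root in [1.624500, 2.503000]
step 3: m = 2.063750, f(m) = -4.447632 < 0 → root in [2.063750, 2.503000]
step 4: m = 2.283375, f(m) = -0.633804 < 0 → root in [2.283375, 2.503000]
step 5: m = 2.393188, f(m) = 1.516950 > 0 → root in [2.283375, 2.393188]
Midpoint of [2.283375, 2.393188] = 2.338281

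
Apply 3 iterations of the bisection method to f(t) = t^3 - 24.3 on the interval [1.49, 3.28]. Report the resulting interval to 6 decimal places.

[2.832500, 3.056250]

f(1.490000) = -20.992051, f(3.280000) = 10.987552 (opposite signs)
step 1: m = 2.385000, f(m) = -10.733583 < 0 → root in [2.385000, 3.280000]
step 2: m = 2.832500, f(m) = -1.574693 < 0 → root in [2.832500, 3.280000]
step 3: m = 3.056250, f(m) = 4.247405 > 0 → root in [2.832500, 3.056250]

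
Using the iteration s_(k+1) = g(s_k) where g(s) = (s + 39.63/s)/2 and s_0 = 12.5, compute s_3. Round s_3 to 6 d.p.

6.297013

s_1 = g(12.500000) = 7.835200
s_2 = g(7.835200) = 6.446572
s_3 = g(6.446572) = 6.297013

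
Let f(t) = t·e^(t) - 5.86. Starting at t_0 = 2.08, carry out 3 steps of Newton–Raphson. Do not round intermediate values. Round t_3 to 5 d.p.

1.41922

f'(t) = (t + 1)·e^(t)
t_0 = 2.080000: f = 10.789295, f' = 24.653764 → t_1 = 2.080000 - (10.789295)/(24.653764) = 1.642367
t_1 = 1.642367: f = 2.626748, f' = 13.654135 → t_2 = 1.642367 - (2.626748)/(13.654135) = 1.449990
t_2 = 1.449990: f = 0.321409, f' = 10.444480 → t_3 = 1.449990 - (0.321409)/(10.444480) = 1.419217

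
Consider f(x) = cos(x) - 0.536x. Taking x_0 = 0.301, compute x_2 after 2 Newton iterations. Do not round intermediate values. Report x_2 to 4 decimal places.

1.0114

Newton update: x ← x − f(x)/f'(x).
f'(x) = -sin(x) - 0.536
x_0 = 0.301000: f = 0.793704, f' = -0.832475 → x_1 = 0.301000 - (0.793704)/(-0.832475) = 1.254427
x_1 = 1.254427: f = -0.361255, f' = -1.486371 → x_2 = 1.254427 - (-0.361255)/(-1.486371) = 1.011382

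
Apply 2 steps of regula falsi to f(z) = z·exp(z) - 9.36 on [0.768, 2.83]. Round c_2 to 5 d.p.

1.34188

f(0.768000) = -7.704614, f(2.830000) = 38.595654
step 1: c = 1.111128, f(c) = -5.984635 < 0 → new bracket [1.111128, 2.830000]
step 2: c = 1.341876, f(c) = -4.225693 < 0 → new bracket [1.341876, 2.830000]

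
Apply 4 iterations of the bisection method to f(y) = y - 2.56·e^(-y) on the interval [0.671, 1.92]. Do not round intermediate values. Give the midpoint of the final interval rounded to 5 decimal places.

f(0.671000) = -0.637665, f(1.920000) = 1.544686 (opposite signs)
step 1: m = 1.295500, f(m) = 0.594672 > 0 → root in [0.671000, 1.295500]
step 2: m = 0.983250, f(m) = 0.025571 > 0 → root in [0.671000, 0.983250]
step 3: m = 0.827125, f(m) = -0.292375 < 0 → root in [0.827125, 0.983250]
step 4: m = 0.905188, f(m) = -0.130246 < 0 → root in [0.905188, 0.983250]
Midpoint of [0.905188, 0.983250] = 0.944219

0.94422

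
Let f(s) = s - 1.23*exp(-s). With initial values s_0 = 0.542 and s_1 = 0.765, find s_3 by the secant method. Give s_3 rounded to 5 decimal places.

f(s_0) = -0.173348, f(s_1) = 0.192639
s_2 = 0.765000 - (0.192639)·(0.765000 - 0.542000)/(0.192639 - (-0.173348)) = 0.647623; f(s_2) = 0.003978
s_3 = 0.647623 - (0.003978)·(0.647623 - 0.765000)/(0.003978 - (0.192639)) = 0.645148; f(s_3) = -0.000092

0.64515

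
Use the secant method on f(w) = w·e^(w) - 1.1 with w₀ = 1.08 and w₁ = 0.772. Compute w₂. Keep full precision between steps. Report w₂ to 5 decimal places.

Secant update: w_(k+1) = w_k − f(w_k)·(w_k − w_(k-1))/(f(w_k) − f(w_(k-1))).
f(w_0) = 2.080254, f(w_1) = 0.570678
w_2 = 0.772000 - (0.570678)·(0.772000 - 1.080000)/(0.570678 - (2.080254)) = 0.655564; f(w_2) = 0.162767

0.65556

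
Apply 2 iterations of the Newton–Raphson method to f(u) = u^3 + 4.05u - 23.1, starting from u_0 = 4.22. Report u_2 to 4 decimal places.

2.4882

f'(u) = 3u^2 + 4.05
u_0 = 4.220000: f = 69.142448, f' = 57.475200 → u_1 = 4.220000 - (69.142448)/(57.475200) = 3.017004
u_1 = 3.017004: f = 16.580575, f' = 31.356936 → u_2 = 3.017004 - (16.580575)/(31.356936) = 2.488235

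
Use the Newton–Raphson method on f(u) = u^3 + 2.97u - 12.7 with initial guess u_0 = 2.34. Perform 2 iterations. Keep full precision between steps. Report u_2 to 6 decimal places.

1.915781

f'(u) = 3u^2 + 2.97
u_0 = 2.340000: f = 7.062704, f' = 19.396800 → u_1 = 2.340000 - (7.062704)/(19.396800) = 1.975883
u_1 = 1.975883: f = 0.882445, f' = 14.682341 → u_2 = 1.975883 - (0.882445)/(14.682341) = 1.915781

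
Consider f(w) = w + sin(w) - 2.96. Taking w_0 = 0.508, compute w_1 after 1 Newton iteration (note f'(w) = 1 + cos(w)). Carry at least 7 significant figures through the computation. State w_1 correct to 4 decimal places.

Newton update: w ← w − f(w)/f'(w).
w_0 = 0.508000: f = -1.965569, f' = 1.873719 → w_1 = 0.508000 - (-1.965569)/(1.873719) = 1.557020

1.5570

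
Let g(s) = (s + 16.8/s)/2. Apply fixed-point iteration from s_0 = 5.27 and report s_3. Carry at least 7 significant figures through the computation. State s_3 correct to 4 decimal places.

s_1 = g(5.270000) = 4.228928
s_2 = g(4.228928) = 4.100783
s_3 = g(4.100783) = 4.098781

4.0988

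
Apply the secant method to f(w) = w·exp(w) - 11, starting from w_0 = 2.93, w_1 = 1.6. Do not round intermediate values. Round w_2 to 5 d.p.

1.68712

f(w_0) = 43.871957, f(w_1) = -3.075148
w_2 = 1.600000 - (-3.075148)·(1.600000 - 2.930000)/(-3.075148 - (43.871957)) = 1.687118; f(w_2) = -1.883007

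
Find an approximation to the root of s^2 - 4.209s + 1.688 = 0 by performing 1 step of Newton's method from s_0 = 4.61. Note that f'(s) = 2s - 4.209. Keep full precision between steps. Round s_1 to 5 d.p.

s_0 = 4.610000: f = 3.536610, f' = 5.011000 → s_1 = 4.610000 - (3.536610)/(5.011000) = 3.904231

3.90423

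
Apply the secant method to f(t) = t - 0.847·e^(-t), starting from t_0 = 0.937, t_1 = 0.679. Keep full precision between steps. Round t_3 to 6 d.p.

Secant update: t_(k+1) = t_k − f(t_k)·(t_k − t_(k-1))/(f(t_k) − f(t_(k-1))).
f(t_0) = 0.605144, f(t_1) = 0.249466
t_2 = 0.679000 - (0.249466)·(0.679000 - 0.937000)/(0.249466 - (0.605144)) = 0.498044; f(t_2) = -0.016694
t_3 = 0.498044 - (-0.016694)·(0.498044 - 0.679000)/(-0.016694 - (0.249466)) = 0.509393; f(t_3) = 0.000465

0.509393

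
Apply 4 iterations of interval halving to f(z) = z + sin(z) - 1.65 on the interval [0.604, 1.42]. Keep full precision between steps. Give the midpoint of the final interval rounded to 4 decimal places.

f(0.604000) = -0.478061, f(1.420000) = 0.758652 (opposite signs)
step 1: m = 1.012000, f(m) = 0.209894 > 0 → root in [0.604000, 1.012000]
step 2: m = 0.808000, f(m) = -0.119093 < 0 → root in [0.808000, 1.012000]
step 3: m = 0.910000, f(m) = 0.049504 > 0 → root in [0.808000, 0.910000]
step 4: m = 0.859000, f(m) = -0.033810 < 0 → root in [0.859000, 0.910000]
Midpoint of [0.859000, 0.910000] = 0.884500

0.8845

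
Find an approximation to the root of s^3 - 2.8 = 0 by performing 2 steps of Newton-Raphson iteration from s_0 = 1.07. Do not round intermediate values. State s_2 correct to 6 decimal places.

f'(s) = 3s^2
s_0 = 1.070000: f = -1.574957, f' = 3.434700 → s_1 = 1.070000 - (-1.574957)/(3.434700) = 1.528543
s_1 = 1.528543: f = 0.771353, f' = 7.009329 → s_2 = 1.528543 - (0.771353)/(7.009329) = 1.418496

1.418496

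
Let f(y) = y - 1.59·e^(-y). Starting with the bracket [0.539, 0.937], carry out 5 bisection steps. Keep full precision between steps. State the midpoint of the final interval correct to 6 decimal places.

0.756656

f(0.539000) = -0.388497, f(0.937000) = 0.314036 (opposite signs)
step 1: m = 0.738000, f(m) = -0.022130 < 0 → root in [0.738000, 0.937000]
step 2: m = 0.837500, f(m) = 0.149362 > 0 → root in [0.738000, 0.837500]
step 3: m = 0.787750, f(m) = 0.064511 > 0 → root in [0.738000, 0.787750]
step 4: m = 0.762875, f(m) = 0.021420 > 0 → root in [0.738000, 0.762875]
step 5: m = 0.750437, f(m) = -0.000297 < 0 → root in [0.750437, 0.762875]
Midpoint of [0.750437, 0.762875] = 0.756656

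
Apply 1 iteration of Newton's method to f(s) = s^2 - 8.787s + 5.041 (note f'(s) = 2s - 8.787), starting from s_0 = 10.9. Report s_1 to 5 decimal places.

8.74272

s_0 = 10.900000: f = 28.072700, f' = 13.013000 → s_1 = 10.900000 - (28.072700)/(13.013000) = 8.742719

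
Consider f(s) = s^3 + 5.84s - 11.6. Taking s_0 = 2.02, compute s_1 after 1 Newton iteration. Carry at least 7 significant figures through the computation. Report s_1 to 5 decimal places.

1.55326

f'(s) = 3s^2 + 5.84
s_0 = 2.020000: f = 8.439208, f' = 18.081200 → s_1 = 2.020000 - (8.439208)/(18.081200) = 1.553261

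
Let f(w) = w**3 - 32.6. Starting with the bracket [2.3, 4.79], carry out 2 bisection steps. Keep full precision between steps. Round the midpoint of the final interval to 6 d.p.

3.233750

f(2.300000) = -20.433000, f(4.790000) = 77.302239 (opposite signs)
step 1: m = 3.545000, f(m) = 11.950104 > 0 → root in [2.300000, 3.545000]
step 2: m = 2.922500, f(m) = -7.638909 < 0 → root in [2.922500, 3.545000]
Midpoint of [2.922500, 3.545000] = 3.233750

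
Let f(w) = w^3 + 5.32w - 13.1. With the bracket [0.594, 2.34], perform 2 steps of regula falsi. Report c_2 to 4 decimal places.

1.5741

False-position update: c = (a·f(b) − b·f(a))/(f(b) − f(a)); replace the endpoint whose sign matches f(c).
f(0.594000) = -9.730335, f(2.340000) = 12.161704
step 1: c = 1.370043, f(c) = -3.239775 < 0 → new bracket [1.370043, 2.340000]
step 2: c = 1.574078, f(c) = -0.825776 < 0 → new bracket [1.574078, 2.340000]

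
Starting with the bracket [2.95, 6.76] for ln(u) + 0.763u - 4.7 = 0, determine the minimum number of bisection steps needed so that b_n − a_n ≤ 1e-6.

Initial width b − a = 6.76 − 2.95 = 3.810000.
After n steps the width is (b−a)/2^n; need (b−a)/2^n ≤ 1e-6.
So n ≥ log₂(3.810000/1e-6) = log₂(3810000.0000) ≈ 21.8614.
Hence n = 22.

22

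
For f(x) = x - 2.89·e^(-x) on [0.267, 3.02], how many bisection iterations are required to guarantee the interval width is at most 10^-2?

Initial width b − a = 3.02 − 0.267 = 2.753000.
After n steps the width is (b−a)/2^n; need (b−a)/2^n ≤ 10^-2.
So n ≥ log₂(2.753000/10^-2) = log₂(275.3000) ≈ 8.1049.
Hence n = 9.

9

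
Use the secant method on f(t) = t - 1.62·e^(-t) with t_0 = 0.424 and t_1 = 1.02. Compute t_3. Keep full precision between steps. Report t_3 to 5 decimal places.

f(t_0) = -0.636167, f(t_1) = 0.435836
t_2 = 1.020000 - (0.435836)·(1.020000 - 0.424000)/(0.435836 - (-0.636167)) = 0.777689; f(t_2) = 0.033353
t_3 = 0.777689 - (0.033353)·(0.777689 - 1.020000)/(0.033353 - (0.435836)) = 0.757609; f(t_3) = -0.001824

0.75761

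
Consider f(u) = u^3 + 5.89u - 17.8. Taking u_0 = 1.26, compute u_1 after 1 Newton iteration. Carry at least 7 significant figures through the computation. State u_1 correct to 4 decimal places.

2.0465

f'(u) = 3u^2 + 5.89
u_0 = 1.260000: f = -8.378224, f' = 10.652800 → u_1 = 1.260000 - (-8.378224)/(10.652800) = 2.046481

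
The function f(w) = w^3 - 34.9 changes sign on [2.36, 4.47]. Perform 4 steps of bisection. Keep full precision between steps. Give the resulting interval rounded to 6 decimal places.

f(2.360000) = -21.755744, f(4.470000) = 54.414623 (opposite signs)
step 1: m = 3.415000, f(m) = 4.926498 > 0 → root in [2.360000, 3.415000]
step 2: m = 2.887500, f(m) = -10.825018 < 0 → root in [2.887500, 3.415000]
step 3: m = 3.151250, f(m) = -3.606901 < 0 → root in [3.151250, 3.415000]
step 4: m = 3.283125, f(m) = 0.488508 > 0 → root in [3.151250, 3.283125]

[3.151250, 3.283125]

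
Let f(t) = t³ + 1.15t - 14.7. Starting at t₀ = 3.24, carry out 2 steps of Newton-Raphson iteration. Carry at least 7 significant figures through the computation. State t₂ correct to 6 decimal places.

2.314315

f'(t) = 3t² + 1.15
t_0 = 3.240000: f = 23.038224, f' = 32.642800 → t_1 = 3.240000 - (23.038224)/(32.642800) = 2.534233
t_1 = 2.534233: f = 4.490058, f' = 20.417005 → t_2 = 2.534233 - (4.490058)/(20.417005) = 2.314315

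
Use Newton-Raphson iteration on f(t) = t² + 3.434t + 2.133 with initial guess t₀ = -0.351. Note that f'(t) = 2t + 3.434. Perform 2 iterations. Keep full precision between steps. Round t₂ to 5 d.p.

-0.81104

t_0 = -0.351000: f = 1.050867, f' = 2.732000 → t_1 = -0.351000 - (1.050867)/(2.732000) = -0.735651
t_1 = -0.735651: f = 0.147957, f' = 1.962698 → t_2 = -0.735651 - (0.147957)/(1.962698) = -0.811035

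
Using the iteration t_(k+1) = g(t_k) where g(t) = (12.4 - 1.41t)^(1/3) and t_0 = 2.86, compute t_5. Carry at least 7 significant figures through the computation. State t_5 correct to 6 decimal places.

t_1 = g(2.860000) = 2.030160
t_2 = g(2.030160) = 2.120693
t_3 = g(2.120693) = 2.111189
t_4 = g(2.111189) = 2.112191
t_5 = g(2.112191) = 2.112085

2.112085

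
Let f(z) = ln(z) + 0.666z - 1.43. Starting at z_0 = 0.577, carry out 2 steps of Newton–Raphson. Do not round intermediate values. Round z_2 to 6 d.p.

f'(z) = 1/z + 0.666
z_0 = 0.577000: f = -1.595631, f' = 2.399102 → z_1 = 0.577000 - (-1.595631)/(2.399102) = 1.242095
z_1 = 1.242095: f = -0.385965, f' = 1.471091 → z_2 = 1.242095 - (-0.385965)/(1.471091) = 1.504462

1.504462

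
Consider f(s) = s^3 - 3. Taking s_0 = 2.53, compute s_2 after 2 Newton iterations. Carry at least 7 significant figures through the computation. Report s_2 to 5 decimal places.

f'(s) = 3s^2
s_0 = 2.530000: f = 13.194277, f' = 19.202700 → s_1 = 2.530000 - (13.194277)/(19.202700) = 1.842895
s_1 = 1.842895: f = 3.258951, f' = 10.188783 → s_2 = 1.842895 - (3.258951)/(10.188783) = 1.523038

1.52304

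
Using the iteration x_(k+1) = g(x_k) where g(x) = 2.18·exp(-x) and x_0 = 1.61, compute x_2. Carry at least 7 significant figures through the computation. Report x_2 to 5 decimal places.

1.40997

x_1 = g(1.610000) = 0.435755
x_2 = g(0.435755) = 1.409972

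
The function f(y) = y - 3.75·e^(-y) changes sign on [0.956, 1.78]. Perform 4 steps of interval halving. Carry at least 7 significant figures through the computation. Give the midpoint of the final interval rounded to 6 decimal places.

f(0.956000) = -0.485603, f(1.780000) = 1.147607 (opposite signs)
step 1: m = 1.368000, f(m) = 0.413191 > 0 → root in [0.956000, 1.368000]
step 2: m = 1.162000, f(m) = -0.011224 < 0 → root in [1.162000, 1.368000]
step 3: m = 1.265000, f(m) = 0.206603 > 0 → root in [1.162000, 1.265000]
step 4: m = 1.213500, f(m) = 0.099167 > 0 → root in [1.162000, 1.213500]
Midpoint of [1.162000, 1.213500] = 1.187750

1.187750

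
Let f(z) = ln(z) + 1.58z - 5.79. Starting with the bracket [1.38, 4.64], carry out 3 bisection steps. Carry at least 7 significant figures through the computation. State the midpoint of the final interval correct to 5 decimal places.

f(1.380000) = -3.287517, f(4.640000) = 3.075914 (opposite signs)
step 1: m = 3.010000, f(m) = 0.067740 > 0 → root in [1.380000, 3.010000]
step 2: m = 2.195000, f(m) = -1.535718 < 0 → root in [2.195000, 3.010000]
step 3: m = 2.602500, f(m) = -0.721577 < 0 → root in [2.602500, 3.010000]
Midpoint of [2.602500, 3.010000] = 2.806250

2.80625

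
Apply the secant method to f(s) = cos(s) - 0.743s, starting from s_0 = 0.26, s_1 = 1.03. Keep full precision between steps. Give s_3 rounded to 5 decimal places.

0.86808

f(s_0) = 0.773210, f(s_1) = -0.250471
s_2 = 1.030000 - (-0.250471)·(1.030000 - 0.260000)/(-0.250471 - (0.773210)) = 0.841599; f(s_2) = 0.040964
s_3 = 0.841599 - (0.040964)·(0.841599 - 1.030000)/(0.040964 - (-0.250471)) = 0.868080; f(s_3) = 0.001309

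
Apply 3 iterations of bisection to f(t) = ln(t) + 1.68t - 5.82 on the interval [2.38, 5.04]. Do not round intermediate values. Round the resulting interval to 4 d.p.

[2.7125, 3.0450]

f(2.380000) = -0.954500, f(5.040000) = 4.264606 (opposite signs)
step 1: m = 3.710000, f(m) = 1.723832 > 0 → root in [2.380000, 3.710000]
step 2: m = 3.045000, f(m) = 0.409101 > 0 → root in [2.380000, 3.045000]
step 3: m = 2.712500, f(m) = -0.265129 < 0 → root in [2.712500, 3.045000]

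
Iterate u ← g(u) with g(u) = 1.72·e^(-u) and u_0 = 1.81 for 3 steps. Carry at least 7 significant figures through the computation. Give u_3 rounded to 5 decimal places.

0.46968

u_1 = g(1.810000) = 0.281485
u_2 = g(0.281485) = 1.298019
u_3 = g(1.298019) = 0.469684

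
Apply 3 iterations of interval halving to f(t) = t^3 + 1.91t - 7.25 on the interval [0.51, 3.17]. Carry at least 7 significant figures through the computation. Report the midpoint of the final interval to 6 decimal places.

f(0.510000) = -6.143249, f(3.170000) = 30.659713 (opposite signs)
step 1: m = 1.840000, f(m) = 2.493904 > 0 → root in [0.510000, 1.840000]
step 2: m = 1.175000, f(m) = -3.383516 < 0 → root in [1.175000, 1.840000]
step 3: m = 1.507500, f(m) = -0.944796 < 0 → root in [1.507500, 1.840000]
Midpoint of [1.507500, 1.840000] = 1.673750

1.673750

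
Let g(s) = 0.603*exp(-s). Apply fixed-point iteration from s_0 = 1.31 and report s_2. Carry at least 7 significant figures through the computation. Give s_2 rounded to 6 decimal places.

0.512456

s_1 = g(1.310000) = 0.162701
s_2 = g(0.162701) = 0.512456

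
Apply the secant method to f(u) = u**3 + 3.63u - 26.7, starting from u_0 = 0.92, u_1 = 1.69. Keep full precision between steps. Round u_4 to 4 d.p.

f(u_0) = -22.581712, f(u_1) = -15.738491
u_2 = 1.690000 - (-15.738491)·(1.690000 - 0.920000)/(-15.738491 - (-22.581712)) = 3.460897; f(u_2) = 27.317008
u_3 = 3.460897 - (27.317008)·(3.460897 - 1.690000)/(27.317008 - (-15.738491)) = 2.337333; f(u_3) = -5.446338
u_4 = 2.337333 - (-5.446338)·(2.337333 - 3.460897)/(-5.446338 - (27.317008)) = 2.524106; f(u_4) = -1.456136

2.5241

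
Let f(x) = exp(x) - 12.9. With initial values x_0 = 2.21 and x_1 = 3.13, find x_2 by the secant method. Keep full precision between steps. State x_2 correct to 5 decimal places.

2.46305

f(x_0) = -3.784284, f(x_1) = 9.973980
x_2 = 3.130000 - (9.973980)·(3.130000 - 2.210000)/(9.973980 - (-3.784284)) = 2.463051; f(x_2) = -1.159424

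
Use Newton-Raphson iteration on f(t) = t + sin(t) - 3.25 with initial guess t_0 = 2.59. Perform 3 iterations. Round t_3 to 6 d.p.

f'(t) = 1 + cos(t)
t_0 = 2.590000: f = -0.135956, f' = 0.148309 → t_1 = 2.590000 - (-0.135956)/(0.148309) = 3.506705
t_1 = 3.506705: f = -0.100349, f' = 0.065916 → t_2 = 3.506705 - (-0.100349)/(0.065916) = 5.029075
t_2 = 5.029075: f = 0.828803, f' = 1.311419 → t_3 = 5.029075 - (0.828803)/(1.311419) = 4.397086

4.397086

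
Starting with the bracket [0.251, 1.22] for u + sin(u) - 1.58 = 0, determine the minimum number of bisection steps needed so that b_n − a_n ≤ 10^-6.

Initial width b − a = 1.22 − 0.251 = 0.969000.
After n steps the width is (b−a)/2^n; need (b−a)/2^n ≤ 10^-6.
So n ≥ log₂(0.969000/10^-6) = log₂(969000.0000) ≈ 19.8861.
Hence n = 20.

20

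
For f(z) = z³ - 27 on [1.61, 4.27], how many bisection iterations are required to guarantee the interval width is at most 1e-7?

25

Initial width b − a = 4.27 − 1.61 = 2.660000.
After n steps the width is (b−a)/2^n; need (b−a)/2^n ≤ 1e-7.
So n ≥ log₂(2.660000/1e-7) = log₂(26600000.0000) ≈ 24.6649.
Hence n = 25.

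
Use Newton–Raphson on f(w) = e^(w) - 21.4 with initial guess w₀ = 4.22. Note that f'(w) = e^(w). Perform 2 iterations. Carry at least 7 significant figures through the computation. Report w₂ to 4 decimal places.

3.1588

w_0 = 4.220000: f = 46.633484, f' = 68.033484 → w_1 = 4.220000 - (46.633484)/(68.033484) = 3.534551
w_1 = 3.534551: f = 12.879619, f' = 34.279619 → w_2 = 3.534551 - (12.879619)/(34.279619) = 3.158829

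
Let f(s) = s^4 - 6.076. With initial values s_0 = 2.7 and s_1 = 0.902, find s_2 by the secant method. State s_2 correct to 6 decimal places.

f(s_0) = 47.068100, f(s_1) = -5.414049
s_2 = 0.902000 - (-5.414049)·(0.902000 - 2.700000)/(-5.414049 - (47.068100)) = 1.087481; f(s_2) = -4.677420

1.087481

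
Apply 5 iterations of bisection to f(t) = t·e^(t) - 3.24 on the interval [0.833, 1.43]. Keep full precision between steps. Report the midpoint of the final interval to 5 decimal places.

f(0.833000) = -1.323926, f(1.430000) = 2.735540 (opposite signs)
step 1: m = 1.131500, f(m) = 0.267993 > 0 → root in [0.833000, 1.131500]
step 2: m = 0.982250, f(m) = -0.616943 < 0 → root in [0.982250, 1.131500]
step 3: m = 1.056875, f(m) = -0.198985 < 0 → root in [1.056875, 1.131500]
step 4: m = 1.094187, f(m) = 0.028070 > 0 → root in [1.056875, 1.094187]
step 5: m = 1.075531, f(m) = -0.087027 < 0 → root in [1.075531, 1.094187]
Midpoint of [1.075531, 1.094187] = 1.084859

1.08486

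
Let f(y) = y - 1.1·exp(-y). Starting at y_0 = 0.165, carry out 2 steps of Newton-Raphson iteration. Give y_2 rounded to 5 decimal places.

0.60200

f'(y) = 1 + 1.1·exp(-y)
y_0 = 0.165000: f = -0.767683, f' = 1.932683 → y_1 = 0.165000 - (-0.767683)/(1.932683) = 0.562211
y_1 = 0.562211: f = -0.064731, f' = 1.626942 → y_2 = 0.562211 - (-0.064731)/(1.626942) = 0.601998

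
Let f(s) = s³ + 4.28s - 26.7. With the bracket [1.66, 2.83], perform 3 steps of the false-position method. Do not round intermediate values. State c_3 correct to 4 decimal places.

2.5153

False-position update: c = (a·f(b) − b·f(a))/(f(b) − f(a)); replace the endpoint whose sign matches f(c).
f(1.660000) = -15.020904, f(2.830000) = 8.077587
step 1: c = 2.420849, f(c) = -2.151363 < 0 → new bracket [2.420849, 2.830000]
step 2: c = 2.506902, f(c) = -0.215693 < 0 → new bracket [2.506902, 2.830000]
step 3: c = 2.515305, f(c) = -0.020765 < 0 → new bracket [2.515305, 2.830000]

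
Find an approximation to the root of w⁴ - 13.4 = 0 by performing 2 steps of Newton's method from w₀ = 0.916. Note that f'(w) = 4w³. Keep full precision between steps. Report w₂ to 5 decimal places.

w_0 = 0.916000: f = -12.695985, f' = 3.074301 → w_1 = 0.916000 - (-12.695985)/(3.074301) = 5.045714
w_1 = 5.045714: f = 634.772446, f' = 513.840007 → w_2 = 5.045714 - (634.772446)/(513.840007) = 3.810364

3.81036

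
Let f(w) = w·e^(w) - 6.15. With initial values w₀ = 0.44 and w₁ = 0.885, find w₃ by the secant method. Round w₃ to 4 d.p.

1.2080

f(w_0) = -5.466809, f(w_1) = -4.005659
w_2 = 0.885000 - (-4.005659)·(0.885000 - 0.440000)/(-4.005659 - (-5.466809)) = 2.104942; f(w_2) = 11.124472
w_3 = 2.104942 - (11.124472)·(2.104942 - 0.885000)/(11.124472 - (-4.005659)) = 1.207976; f(w_3) = -2.107261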